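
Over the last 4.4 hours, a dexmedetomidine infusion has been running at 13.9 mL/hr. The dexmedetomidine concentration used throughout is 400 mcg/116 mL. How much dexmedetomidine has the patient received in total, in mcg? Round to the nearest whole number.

211 mcg

Concentration = 400 mcg ÷ 116 mL = 3.448276 mcg/mL
Drug rate = 13.9 mL/hr × 3.448276 mcg/mL = 47.93103 mcg/hr
Total = 47.93103 mcg/hr × 4.4 hr = 210.8966 mcg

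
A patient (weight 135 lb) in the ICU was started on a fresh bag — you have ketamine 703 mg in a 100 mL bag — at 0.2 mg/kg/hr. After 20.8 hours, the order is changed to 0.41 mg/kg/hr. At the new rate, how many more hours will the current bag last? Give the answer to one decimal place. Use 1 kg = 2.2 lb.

Initial rate:
Weight = 135 lb ÷ 2.2 lb/kg = 61.36364 kg
Dose = 0.2 mg/kg/hr × 61.36364 kg = 12.27273 mg/hr
Concentration = 703 mg ÷ 100 mL = 7.03 mg/mL
Rate = 12.27273 mg/hr ÷ 7.03 mg/mL = 1.745765 mL/hr
Volume infused so far = 1.745765 mL/hr × 20.8 hr = 36.31191 mL
Volume remaining = 100 − 36.31191 = 63.68809 mL
New rate:
Dose = 0.41 mg/kg/hr × 61.36364 kg = 25.15909 mg/hr
Rate = 25.15909 mg/hr ÷ 7.03 mg/mL = 3.578818 mL/hr
Time remaining = 63.68809 mL ÷ 3.578818 mL/hr = 17.79584 hr

17.8 hours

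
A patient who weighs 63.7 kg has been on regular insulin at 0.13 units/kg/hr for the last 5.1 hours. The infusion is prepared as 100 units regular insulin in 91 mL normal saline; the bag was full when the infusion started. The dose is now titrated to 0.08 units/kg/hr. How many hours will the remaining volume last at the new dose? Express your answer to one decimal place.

Initial rate:
Dose = 0.13 units/kg/hr × 63.7 kg = 8.281 units/hr
Concentration = 100 units ÷ 91 mL = 1.098901 units/mL
Rate = 8.281 units/hr ÷ 1.098901 units/mL = 7.53571 mL/hr
Volume infused so far = 7.53571 mL/hr × 5.1 hr = 38.43212 mL
Volume remaining = 91 − 38.43212 = 52.56788 mL
New rate:
Dose = 0.08 units/kg/hr × 63.7 kg = 5.096 units/hr
Rate = 5.096 units/hr ÷ 1.098901 units/mL = 4.63736 mL/hr
Time remaining = 52.56788 mL ÷ 4.63736 mL/hr = 11.33573 hr

11.3 hours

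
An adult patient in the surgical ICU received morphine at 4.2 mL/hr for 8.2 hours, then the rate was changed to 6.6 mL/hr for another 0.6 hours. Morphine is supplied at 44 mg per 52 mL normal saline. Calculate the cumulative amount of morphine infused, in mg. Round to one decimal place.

32.5 mg

Concentration = 44 mg ÷ 52 mL = 0.8461538 mg/mL
Stage 1: 4.2 mL/hr × 8.2 hr = 34.44 mL → 34.44 mL × 0.8461538 mg/mL = 29.14154 mg
Stage 2: 6.6 mL/hr × 0.6 hr = 3.96 mL → 3.96 mL × 0.8461538 mg/mL = 3.350769 mg
Total = 29.14154 + 3.350769 = 32.49231 mg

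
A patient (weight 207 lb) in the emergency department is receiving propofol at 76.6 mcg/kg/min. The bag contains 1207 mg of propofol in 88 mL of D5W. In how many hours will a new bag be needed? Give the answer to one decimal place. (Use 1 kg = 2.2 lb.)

2.8 hours

Weight = 207 lb ÷ 2.2 lb/kg = 94.09091 kg
Dose = 76.6 mcg/kg/min × 94.09091 kg = 7207.364 mcg/min
7207.364 mcg/min × 60 min/hr = 432441.8 mcg/hr
Concentration = 1207 mg ÷ 88 mL = 13.71591 mg/mL = 13715.91 mcg/mL
Rate = 432441.8 mcg/hr ÷ 13715.91 mcg/mL = 31.52848 mL/hr
Duration = 88 mL ÷ 31.52848 mL/hr = 2.791127 hr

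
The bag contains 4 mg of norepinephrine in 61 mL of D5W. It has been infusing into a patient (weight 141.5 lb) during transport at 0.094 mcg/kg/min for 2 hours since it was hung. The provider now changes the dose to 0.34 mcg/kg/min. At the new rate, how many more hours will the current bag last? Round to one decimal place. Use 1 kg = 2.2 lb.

2.5 hours

Initial rate:
Weight = 141.5 lb ÷ 2.2 lb/kg = 64.31818 kg
Dose = 0.094 mcg/kg/min × 64.31818 kg = 6.045909 mcg/min
6.045909 mcg/min × 60 min/hr = 362.7545 mcg/hr
Concentration = 4 mg ÷ 61 mL = 0.06557377 mg/mL = 65.57377 mcg/mL
Rate = 362.7545 mcg/hr ÷ 65.57377 mcg/mL = 5.532007 mL/hr
Volume infused so far = 5.532007 mL/hr × 2 hr = 11.06401 mL
Volume remaining = 61 − 11.06401 = 49.93599 mL
New rate:
Dose = 0.34 mcg/kg/min × 64.31818 kg = 21.86818 mcg/min
21.86818 mcg/min × 60 min/hr = 1312.091 mcg/hr
Rate = 1312.091 mcg/hr ÷ 65.57377 mcg/mL = 20.00939 mL/hr
Time remaining = 49.93599 mL ÷ 20.00939 mL/hr = 2.495628 hr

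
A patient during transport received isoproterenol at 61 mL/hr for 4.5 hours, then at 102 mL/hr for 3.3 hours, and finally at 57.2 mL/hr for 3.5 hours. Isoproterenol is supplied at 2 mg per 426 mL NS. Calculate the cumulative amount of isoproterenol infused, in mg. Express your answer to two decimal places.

Concentration = 2 mg ÷ 426 mL = 0.004694836 mg/mL
Stage 1: 61 mL/hr × 4.5 hr = 274.5 mL → 274.5 mL × 0.004694836 mg/mL = 1.288732 mg
Stage 2: 102 mL/hr × 3.3 hr = 336.6 mL → 336.6 mL × 0.004694836 mg/mL = 1.580282 mg
Stage 3: 57.2 mL/hr × 3.5 hr = 200.2 mL → 200.2 mL × 0.004694836 mg/mL = 0.9399061 mg
Total = 1.288732 + 1.580282 + 0.9399061 = 3.80892 mg

3.81 mg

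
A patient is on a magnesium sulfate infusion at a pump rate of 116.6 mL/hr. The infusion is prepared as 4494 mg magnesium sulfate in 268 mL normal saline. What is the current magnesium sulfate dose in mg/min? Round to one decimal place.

32.6 mg/min

Concentration = 4494 mg ÷ 268 mL = 16.76866 mg/mL
Drug rate = 116.6 mL/hr × 16.76866 mg/mL = 1955.225 mg/hr
1955.225 mg/hr ÷ 60 min/hr = 32.58709 mg/min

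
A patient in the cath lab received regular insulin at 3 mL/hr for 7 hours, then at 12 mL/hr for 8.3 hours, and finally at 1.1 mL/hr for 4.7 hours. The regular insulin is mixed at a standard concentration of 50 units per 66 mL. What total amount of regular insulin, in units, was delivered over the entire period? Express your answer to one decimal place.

95.3 units

Concentration = 50 units ÷ 66 mL = 0.7575758 units/mL
Stage 1: 3 mL/hr × 7 hr = 21 mL → 21 mL × 0.7575758 units/mL = 15.90909 units
Stage 2: 12 mL/hr × 8.3 hr = 99.6 mL → 99.6 mL × 0.7575758 units/mL = 75.45455 units
Stage 3: 1.1 mL/hr × 4.7 hr = 5.17 mL → 5.17 mL × 0.7575758 units/mL = 3.916667 units
Total = 15.90909 + 75.45455 + 3.916667 = 95.2803 units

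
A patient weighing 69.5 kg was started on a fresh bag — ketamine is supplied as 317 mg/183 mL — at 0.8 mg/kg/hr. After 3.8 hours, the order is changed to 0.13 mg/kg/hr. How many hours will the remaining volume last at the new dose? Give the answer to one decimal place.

11.7 hours

Initial rate:
Dose = 0.8 mg/kg/hr × 69.5 kg = 55.6 mg/hr
Concentration = 317 mg ÷ 183 mL = 1.73224 mg/mL
Rate = 55.6 mg/hr ÷ 1.73224 mg/mL = 32.09716 mL/hr
Volume infused so far = 32.09716 mL/hr × 3.8 hr = 121.9692 mL
Volume remaining = 183 − 121.9692 = 61.03079 mL
New rate:
Dose = 0.13 mg/kg/hr × 69.5 kg = 9.035 mg/hr
Rate = 9.035 mg/hr ÷ 1.73224 mg/mL = 5.215789 mL/hr
Time remaining = 61.03079 mL ÷ 5.215789 mL/hr = 11.70116 hr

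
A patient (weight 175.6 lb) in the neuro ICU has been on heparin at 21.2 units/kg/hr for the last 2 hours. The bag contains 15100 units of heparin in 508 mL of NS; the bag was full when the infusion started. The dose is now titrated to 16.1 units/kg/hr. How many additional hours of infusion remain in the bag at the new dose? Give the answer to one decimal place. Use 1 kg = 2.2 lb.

Initial rate:
Weight = 175.6 lb ÷ 2.2 lb/kg = 79.81818 kg
Dose = 21.2 units/kg/hr × 79.81818 kg = 1692.145 units/hr
Concentration = 15100 units ÷ 508 mL = 29.72441 units/mL
Rate = 1692.145 units/hr ÷ 29.72441 units/mL = 56.92781 mL/hr
Volume infused so far = 56.92781 mL/hr × 2 hr = 113.8556 mL
Volume remaining = 508 − 113.8556 = 394.1444 mL
New rate:
Dose = 16.1 units/kg/hr × 79.81818 kg = 1285.073 units/hr
Rate = 1285.073 units/hr ÷ 29.72441 units/mL = 43.23291 mL/hr
Time remaining = 394.1444 mL ÷ 43.23291 mL/hr = 9.116767 hr

9.1 hours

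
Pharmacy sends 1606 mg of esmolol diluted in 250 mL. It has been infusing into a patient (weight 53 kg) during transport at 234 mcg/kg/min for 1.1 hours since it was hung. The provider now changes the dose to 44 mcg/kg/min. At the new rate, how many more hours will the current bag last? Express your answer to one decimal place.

Initial rate:
Dose = 234 mcg/kg/min × 53 kg = 12402 mcg/min
12402 mcg/min × 60 min/hr = 744120 mcg/hr
Concentration = 1606 mg ÷ 250 mL = 6.424 mg/mL = 6424 mcg/mL
Rate = 744120 mcg/hr ÷ 6424 mcg/mL = 115.8344 mL/hr
Volume infused so far = 115.8344 mL/hr × 1.1 hr = 127.4178 mL
Volume remaining = 250 − 127.4178 = 122.5822 mL
New rate:
Dose = 44 mcg/kg/min × 53 kg = 2332 mcg/min
2332 mcg/min × 60 min/hr = 139920 mcg/hr
Rate = 139920 mcg/hr ÷ 6424 mcg/mL = 21.78082 mL/hr
Time remaining = 122.5822 mL ÷ 21.78082 mL/hr = 5.627987 hr

5.6 hours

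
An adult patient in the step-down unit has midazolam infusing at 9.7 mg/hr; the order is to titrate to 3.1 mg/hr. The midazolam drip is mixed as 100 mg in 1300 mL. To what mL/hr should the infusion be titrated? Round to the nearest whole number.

40 mL/hr

Concentration = 100 mg ÷ 1300 mL = 0.07692308 mg/mL
Rate = 3.1 mg/hr ÷ 0.07692308 mg/mL = 40.3 mL/hr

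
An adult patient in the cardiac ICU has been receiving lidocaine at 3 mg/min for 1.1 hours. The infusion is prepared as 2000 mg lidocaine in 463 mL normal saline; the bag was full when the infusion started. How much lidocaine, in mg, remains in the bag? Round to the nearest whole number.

1802 mg

3 mg/min × 60 min/hr = 180 mg/hr
Concentration = 2000 mg ÷ 463 mL = 4.319654 mg/mL
Rate = 180 mg/hr ÷ 4.319654 mg/mL = 41.67 mL/hr
Volume infused = 41.67 mL/hr × 1.1 hr = 45.837 mL
Volume remaining = 463 − 45.837 = 417.163 mL
Drug remaining = 417.163 mL × 4.319654 mg/mL = 1802 mg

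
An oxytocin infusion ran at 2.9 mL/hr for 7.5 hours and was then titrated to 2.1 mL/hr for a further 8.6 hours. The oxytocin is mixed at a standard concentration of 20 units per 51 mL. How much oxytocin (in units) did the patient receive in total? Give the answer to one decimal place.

Concentration = 20 units ÷ 51 mL = 0.3921569 units/mL
Stage 1: 2.9 mL/hr × 7.5 hr = 21.75 mL → 21.75 mL × 0.3921569 units/mL = 8.529412 units
Stage 2: 2.1 mL/hr × 8.6 hr = 18.06 mL → 18.06 mL × 0.3921569 units/mL = 7.082353 units
Total = 8.529412 + 7.082353 = 15.61176 units

15.6 units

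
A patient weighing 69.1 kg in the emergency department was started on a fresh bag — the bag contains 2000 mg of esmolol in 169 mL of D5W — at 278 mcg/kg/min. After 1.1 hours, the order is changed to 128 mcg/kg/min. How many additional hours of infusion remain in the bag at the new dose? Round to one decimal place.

Initial rate:
Dose = 278 mcg/kg/min × 69.1 kg = 19209.8 mcg/min
19209.8 mcg/min × 60 min/hr = 1152588 mcg/hr
Concentration = 2000 mg ÷ 169 mL = 11.83432 mg/mL = 11834.32 mcg/mL
Rate = 1152588 mcg/hr ÷ 11834.32 mcg/mL = 97.39369 mL/hr
Volume infused so far = 97.39369 mL/hr × 1.1 hr = 107.1331 mL
Volume remaining = 169 − 107.1331 = 61.86695 mL
New rate:
Dose = 128 mcg/kg/min × 69.1 kg = 8844.8 mcg/min
8844.8 mcg/min × 60 min/hr = 530688 mcg/hr
Rate = 530688 mcg/hr ÷ 11834.32 mcg/mL = 44.84314 mL/hr
Time remaining = 61.86695 mL ÷ 44.84314 mL/hr = 1.37963 hr

1.4 hours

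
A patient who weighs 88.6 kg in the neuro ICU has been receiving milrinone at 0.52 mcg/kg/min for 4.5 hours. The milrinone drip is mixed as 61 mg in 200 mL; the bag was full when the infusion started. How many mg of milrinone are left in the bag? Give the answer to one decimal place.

48.6 mg

Dose = 0.52 mcg/kg/min × 88.6 kg = 46.072 mcg/min
46.072 mcg/min × 60 min/hr = 2764.32 mcg/hr
Concentration = 61 mg ÷ 200 mL = 0.305 mg/mL = 305 mcg/mL
Rate = 2764.32 mcg/hr ÷ 305 mcg/mL = 9.063344 mL/hr
Volume infused = 9.063344 mL/hr × 4.5 hr = 40.78505 mL
Volume remaining = 200 − 40.78505 = 159.215 mL
Drug remaining = 159.215 mL × 305 mcg/mL = 48560.56 mcg = 48.56056 mg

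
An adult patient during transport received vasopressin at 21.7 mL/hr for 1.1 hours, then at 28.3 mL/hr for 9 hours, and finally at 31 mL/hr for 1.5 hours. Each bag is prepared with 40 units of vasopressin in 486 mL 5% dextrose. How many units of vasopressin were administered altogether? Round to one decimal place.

26.8 units

Concentration = 40 units ÷ 486 mL = 0.08230453 units/mL
Stage 1: 21.7 mL/hr × 1.1 hr = 23.87 mL → 23.87 mL × 0.08230453 units/mL = 1.964609 units
Stage 2: 28.3 mL/hr × 9 hr = 254.7 mL → 254.7 mL × 0.08230453 units/mL = 20.96296 units
Stage 3: 31 mL/hr × 1.5 hr = 46.5 mL → 46.5 mL × 0.08230453 units/mL = 3.82716 units
Total = 1.964609 + 20.96296 + 3.82716 = 26.75473 units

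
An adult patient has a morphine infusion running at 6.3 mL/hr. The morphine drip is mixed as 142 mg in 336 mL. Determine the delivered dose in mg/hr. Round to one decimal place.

Concentration = 142 mg ÷ 336 mL = 0.422619 mg/mL
Drug rate = 6.3 mL/hr × 0.422619 mg/mL = 2.6625 mg/hr

2.7 mg/hr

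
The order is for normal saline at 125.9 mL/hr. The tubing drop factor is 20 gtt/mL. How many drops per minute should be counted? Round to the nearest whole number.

42 gtt/min

125.9 mL/hr ÷ 60 min/hr = 2.098333 mL/min
2.098333 mL/min × 20 gtt/mL = 41.96667 gtt/min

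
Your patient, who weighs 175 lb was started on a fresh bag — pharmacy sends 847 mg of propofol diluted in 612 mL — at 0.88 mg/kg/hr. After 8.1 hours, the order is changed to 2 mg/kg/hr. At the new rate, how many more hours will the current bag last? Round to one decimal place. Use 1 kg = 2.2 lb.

Initial rate:
Weight = 175 lb ÷ 2.2 lb/kg = 79.54545 kg
Dose = 0.88 mg/kg/hr × 79.54545 kg = 70 mg/hr
Concentration = 847 mg ÷ 612 mL = 1.383987 mg/mL
Rate = 70 mg/hr ÷ 1.383987 mg/mL = 50.57851 mL/hr
Volume infused so far = 50.57851 mL/hr × 8.1 hr = 409.686 mL
Volume remaining = 612 − 409.686 = 202.314 mL
New rate:
Dose = 2 mg/kg/hr × 79.54545 kg = 159.0909 mg/hr
Rate = 159.0909 mg/hr ÷ 1.383987 mg/mL = 114.9512 mL/hr
Time remaining = 202.314 mL ÷ 114.9512 mL/hr = 1.76 hr

1.8 hours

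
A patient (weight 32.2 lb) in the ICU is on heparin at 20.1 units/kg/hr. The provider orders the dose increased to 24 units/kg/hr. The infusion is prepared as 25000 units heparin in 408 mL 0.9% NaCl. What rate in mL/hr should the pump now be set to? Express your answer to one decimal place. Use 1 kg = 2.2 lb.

Weight = 32.2 lb ÷ 2.2 lb/kg = 14.63636 kg
Dose = 24 units/kg/hr × 14.63636 kg = 351.2727 units/hr
Concentration = 25000 units ÷ 408 mL = 61.27451 units/mL
Rate = 351.2727 units/hr ÷ 61.27451 units/mL = 5.732771 mL/hr

5.7 mL/hr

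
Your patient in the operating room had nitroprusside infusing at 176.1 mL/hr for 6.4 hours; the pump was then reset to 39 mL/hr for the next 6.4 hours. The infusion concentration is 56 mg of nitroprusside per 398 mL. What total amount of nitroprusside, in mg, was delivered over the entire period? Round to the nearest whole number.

194 mg

Concentration = 56 mg ÷ 398 mL = 0.1407035 mg/mL
Stage 1: 176.1 mL/hr × 6.4 hr = 1127.04 mL → 1127.04 mL × 0.1407035 mg/mL = 158.5785 mg
Stage 2: 39 mL/hr × 6.4 hr = 249.6 mL → 249.6 mL × 0.1407035 mg/mL = 35.1196 mg
Total = 158.5785 + 35.1196 = 193.6981 mg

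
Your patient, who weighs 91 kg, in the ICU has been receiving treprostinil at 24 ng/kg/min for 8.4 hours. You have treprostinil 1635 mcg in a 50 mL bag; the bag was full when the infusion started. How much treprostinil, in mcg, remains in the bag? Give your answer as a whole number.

534 mcg

Dose = 24 ng/kg/min × 91 kg = 2184 ng/min
2184 ng/min × 60 min/hr = 131040 ng/hr
Concentration = 1635 mcg ÷ 50 mL = 32.7 mcg/mL = 32700 ng/mL
Rate = 131040 ng/hr ÷ 32700 ng/mL = 4.007339 mL/hr
Volume infused = 4.007339 mL/hr × 8.4 hr = 33.66165 mL
Volume remaining = 50 − 33.66165 = 16.33835 mL
Drug remaining = 16.33835 mL × 32700 ng/mL = 534264 ng = 534.264 mcg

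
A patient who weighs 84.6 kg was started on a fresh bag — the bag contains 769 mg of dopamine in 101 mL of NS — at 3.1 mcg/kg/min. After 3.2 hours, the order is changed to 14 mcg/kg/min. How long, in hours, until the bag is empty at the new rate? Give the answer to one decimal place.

Initial rate:
Dose = 3.1 mcg/kg/min × 84.6 kg = 262.26 mcg/min
262.26 mcg/min × 60 min/hr = 15735.6 mcg/hr
Concentration = 769 mg ÷ 101 mL = 7.613861 mg/mL = 7613.861 mcg/mL
Rate = 15735.6 mcg/hr ÷ 7613.861 mcg/mL = 2.066704 mL/hr
Volume infused so far = 2.066704 mL/hr × 3.2 hr = 6.613454 mL
Volume remaining = 101 − 6.613454 = 94.38655 mL
New rate:
Dose = 14 mcg/kg/min × 84.6 kg = 1184.4 mcg/min
1184.4 mcg/min × 60 min/hr = 71064 mcg/hr
Rate = 71064 mcg/hr ÷ 7613.861 mcg/mL = 9.333503 mL/hr
Time remaining = 94.38655 mL ÷ 9.333503 mL/hr = 10.11266 hr

10.1 hours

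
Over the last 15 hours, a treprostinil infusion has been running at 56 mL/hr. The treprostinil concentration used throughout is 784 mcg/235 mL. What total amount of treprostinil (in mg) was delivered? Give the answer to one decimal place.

2.8 mg

Concentration = 784 mcg ÷ 235 mL = 3.33617 mcg/mL = 3336.17 ng/mL
Drug rate = 56 mL/hr × 3336.17 ng/mL = 186825.5 ng/hr
Total = 186825.5 ng/hr × 15 hr = 2802383 ng = 2.802383 mg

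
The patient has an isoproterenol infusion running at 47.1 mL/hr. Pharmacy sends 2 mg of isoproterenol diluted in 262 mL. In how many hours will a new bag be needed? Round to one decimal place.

5.6 hours

Duration = 262 mL ÷ 47.1 mL/hr = 5.562633 hr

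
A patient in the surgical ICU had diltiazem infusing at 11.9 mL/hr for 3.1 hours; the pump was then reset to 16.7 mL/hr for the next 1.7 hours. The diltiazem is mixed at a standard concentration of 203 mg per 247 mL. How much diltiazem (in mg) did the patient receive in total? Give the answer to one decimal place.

Concentration = 203 mg ÷ 247 mL = 0.8218623 mg/mL
Stage 1: 11.9 mL/hr × 3.1 hr = 36.89 mL → 36.89 mL × 0.8218623 mg/mL = 30.3185 mg
Stage 2: 16.7 mL/hr × 1.7 hr = 28.39 mL → 28.39 mL × 0.8218623 mg/mL = 23.33267 mg
Total = 30.3185 + 23.33267 = 53.65117 mg

53.7 mg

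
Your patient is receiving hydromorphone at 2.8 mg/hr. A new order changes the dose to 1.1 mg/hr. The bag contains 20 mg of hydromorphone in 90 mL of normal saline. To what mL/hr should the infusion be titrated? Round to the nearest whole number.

5 mL/hr

Concentration = 20 mg ÷ 90 mL = 0.2222222 mg/mL
Rate = 1.1 mg/hr ÷ 0.2222222 mg/mL = 4.95 mL/hr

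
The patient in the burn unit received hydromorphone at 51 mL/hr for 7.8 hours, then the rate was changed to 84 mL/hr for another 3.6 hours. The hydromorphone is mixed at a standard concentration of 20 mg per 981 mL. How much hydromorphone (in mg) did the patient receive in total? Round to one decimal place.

14.3 mg

Concentration = 20 mg ÷ 981 mL = 0.02038736 mg/mL
Stage 1: 51 mL/hr × 7.8 hr = 397.8 mL → 397.8 mL × 0.02038736 mg/mL = 8.110092 mg
Stage 2: 84 mL/hr × 3.6 hr = 302.4 mL → 302.4 mL × 0.02038736 mg/mL = 6.165138 mg
Total = 8.110092 + 6.165138 = 14.27523 mg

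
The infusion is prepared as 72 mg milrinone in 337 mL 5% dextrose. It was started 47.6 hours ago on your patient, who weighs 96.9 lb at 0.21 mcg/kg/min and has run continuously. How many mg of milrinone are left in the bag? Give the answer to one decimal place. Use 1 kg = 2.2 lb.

45.6 mg

Weight = 96.9 lb ÷ 2.2 lb/kg = 44.04545 kg
Dose = 0.21 mcg/kg/min × 44.04545 kg = 9.249545 mcg/min
9.249545 mcg/min × 60 min/hr = 554.9727 mcg/hr
Concentration = 72 mg ÷ 337 mL = 0.2136499 mg/mL = 213.6499 mcg/mL
Rate = 554.9727 mcg/hr ÷ 213.6499 mcg/mL = 2.597581 mL/hr
Volume infused = 2.597581 mL/hr × 47.6 hr = 123.6448 mL
Volume remaining = 337 − 123.6448 = 213.3552 mL
Drug remaining = 213.3552 mL × 213.6499 mcg/mL = 45583.3 mcg = 45.5833 mg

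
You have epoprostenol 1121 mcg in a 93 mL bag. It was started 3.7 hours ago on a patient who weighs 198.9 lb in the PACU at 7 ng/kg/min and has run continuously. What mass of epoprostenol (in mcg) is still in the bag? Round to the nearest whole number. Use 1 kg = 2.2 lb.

981 mcg

Weight = 198.9 lb ÷ 2.2 lb/kg = 90.40909 kg
Dose = 7 ng/kg/min × 90.40909 kg = 632.8636 ng/min
632.8636 ng/min × 60 min/hr = 37971.82 ng/hr
Concentration = 1121 mcg ÷ 93 mL = 12.05376 mcg/mL = 12053.76 ng/mL
Rate = 37971.82 ng/hr ÷ 12053.76 ng/mL = 3.150204 mL/hr
Volume infused = 3.150204 mL/hr × 3.7 hr = 11.65576 mL
Volume remaining = 93 − 11.65576 = 81.34424 mL
Drug remaining = 81.34424 mL × 12053.76 ng/mL = 980504.3 ng = 980.5043 mcg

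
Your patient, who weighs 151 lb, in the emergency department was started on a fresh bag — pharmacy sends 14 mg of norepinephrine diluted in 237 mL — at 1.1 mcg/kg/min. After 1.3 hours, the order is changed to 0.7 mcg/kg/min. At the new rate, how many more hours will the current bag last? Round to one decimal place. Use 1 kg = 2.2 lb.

2.8 hours

Initial rate:
Weight = 151 lb ÷ 2.2 lb/kg = 68.63636 kg
Dose = 1.1 mcg/kg/min × 68.63636 kg = 75.5 mcg/min
75.5 mcg/min × 60 min/hr = 4530 mcg/hr
Concentration = 14 mg ÷ 237 mL = 0.05907173 mg/mL = 59.07173 mcg/mL
Rate = 4530 mcg/hr ÷ 59.07173 mcg/mL = 76.68643 mL/hr
Volume infused so far = 76.68643 mL/hr × 1.3 hr = 99.69236 mL
Volume remaining = 237 − 99.69236 = 137.3076 mL
New rate:
Dose = 0.7 mcg/kg/min × 68.63636 kg = 48.04545 mcg/min
48.04545 mcg/min × 60 min/hr = 2882.727 mcg/hr
Rate = 2882.727 mcg/hr ÷ 59.07173 mcg/mL = 48.80045 mL/hr
Time remaining = 137.3076 mL ÷ 48.80045 mL/hr = 2.813655 hr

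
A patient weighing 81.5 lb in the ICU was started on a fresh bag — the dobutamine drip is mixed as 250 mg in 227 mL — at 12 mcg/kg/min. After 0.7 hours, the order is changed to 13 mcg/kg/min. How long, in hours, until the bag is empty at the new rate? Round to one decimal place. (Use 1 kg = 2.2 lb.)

8.0 hours

Initial rate:
Weight = 81.5 lb ÷ 2.2 lb/kg = 37.04545 kg
Dose = 12 mcg/kg/min × 37.04545 kg = 444.5455 mcg/min
444.5455 mcg/min × 60 min/hr = 26672.73 mcg/hr
Concentration = 250 mg ÷ 227 mL = 1.101322 mg/mL = 1101.322 mcg/mL
Rate = 26672.73 mcg/hr ÷ 1101.322 mcg/mL = 24.21884 mL/hr
Volume infused so far = 24.21884 mL/hr × 0.7 hr = 16.95319 mL
Volume remaining = 227 − 16.95319 = 210.0468 mL
New rate:
Dose = 13 mcg/kg/min × 37.04545 kg = 481.5909 mcg/min
481.5909 mcg/min × 60 min/hr = 28895.45 mcg/hr
Rate = 28895.45 mcg/hr ÷ 1101.322 mcg/mL = 26.23707 mL/hr
Time remaining = 210.0468 mL ÷ 26.23707 mL/hr = 8.005726 hr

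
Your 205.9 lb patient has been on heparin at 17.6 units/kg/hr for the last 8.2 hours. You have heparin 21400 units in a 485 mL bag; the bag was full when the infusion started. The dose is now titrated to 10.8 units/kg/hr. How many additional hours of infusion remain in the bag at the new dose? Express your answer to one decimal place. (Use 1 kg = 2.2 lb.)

Initial rate:
Weight = 205.9 lb ÷ 2.2 lb/kg = 93.59091 kg
Dose = 17.6 units/kg/hr × 93.59091 kg = 1647.2 units/hr
Concentration = 21400 units ÷ 485 mL = 44.12371 units/mL
Rate = 1647.2 units/hr ÷ 44.12371 units/mL = 37.3314 mL/hr
Volume infused so far = 37.3314 mL/hr × 8.2 hr = 306.1175 mL
Volume remaining = 485 − 306.1175 = 178.8825 mL
New rate:
Dose = 10.8 units/kg/hr × 93.59091 kg = 1010.782 units/hr
Rate = 1010.782 units/hr ÷ 44.12371 units/mL = 22.90791 mL/hr
Time remaining = 178.8825 mL ÷ 22.90791 mL/hr = 7.808767 hr

7.8 hours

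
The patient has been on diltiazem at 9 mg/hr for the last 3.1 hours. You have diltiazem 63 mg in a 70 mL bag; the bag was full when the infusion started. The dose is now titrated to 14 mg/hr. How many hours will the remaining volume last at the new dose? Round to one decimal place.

2.5 hours

Initial rate:
Concentration = 63 mg ÷ 70 mL = 0.9 mg/mL
Rate = 9 mg/hr ÷ 0.9 mg/mL = 10 mL/hr
Volume infused so far = 10 mL/hr × 3.1 hr = 31 mL
Volume remaining = 70 − 31 = 39 mL
New rate:
Rate = 14 mg/hr ÷ 0.9 mg/mL = 15.55556 mL/hr
Time remaining = 39 mL ÷ 15.55556 mL/hr = 2.507143 hr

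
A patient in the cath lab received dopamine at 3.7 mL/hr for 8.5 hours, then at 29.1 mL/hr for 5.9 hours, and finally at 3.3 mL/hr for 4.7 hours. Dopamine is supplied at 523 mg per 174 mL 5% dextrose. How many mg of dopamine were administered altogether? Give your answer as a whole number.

657 mg

Concentration = 523 mg ÷ 174 mL = 3.005747 mg/mL
Stage 1: 3.7 mL/hr × 8.5 hr = 31.45 mL → 31.45 mL × 3.005747 mg/mL = 94.53075 mg
Stage 2: 29.1 mL/hr × 5.9 hr = 171.69 mL → 171.69 mL × 3.005747 mg/mL = 516.0567 mg
Stage 3: 3.3 mL/hr × 4.7 hr = 15.51 mL → 15.51 mL × 3.005747 mg/mL = 46.61914 mg
Total = 94.53075 + 516.0567 + 46.61914 = 657.2066 mg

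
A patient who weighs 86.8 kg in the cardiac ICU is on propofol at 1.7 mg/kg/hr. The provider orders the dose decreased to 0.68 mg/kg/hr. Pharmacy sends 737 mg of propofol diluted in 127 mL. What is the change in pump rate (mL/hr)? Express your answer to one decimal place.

At the current dose:
Dose = 1.7 mg/kg/hr × 86.8 kg = 147.56 mg/hr
Concentration = 737 mg ÷ 127 mL = 5.80315 mg/mL
Rate = 147.56 mg/hr ÷ 5.80315 mg/mL = 25.42757 mL/hr
At the new dose:
Dose = 0.68 mg/kg/hr × 86.8 kg = 59.024 mg/hr
Rate = 59.024 mg/hr ÷ 5.80315 mg/mL = 10.17103 mL/hr
Change = 10.17103 − 25.42757 = -15.25654 mL/hr → 15.25654 mL/hr decrease

15.3 mL/hr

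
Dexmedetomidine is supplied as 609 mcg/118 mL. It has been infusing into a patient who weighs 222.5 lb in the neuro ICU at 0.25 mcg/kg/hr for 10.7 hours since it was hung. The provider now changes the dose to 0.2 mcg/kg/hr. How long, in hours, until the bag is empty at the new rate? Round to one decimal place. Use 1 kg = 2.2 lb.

Initial rate:
Weight = 222.5 lb ÷ 2.2 lb/kg = 101.1364 kg
Dose = 0.25 mcg/kg/hr × 101.1364 kg = 25.28409 mcg/hr
Concentration = 609 mcg ÷ 118 mL = 5.161017 mcg/mL
Rate = 25.28409 mcg/hr ÷ 5.161017 mcg/mL = 4.899052 mL/hr
Volume infused so far = 4.899052 mL/hr × 10.7 hr = 52.41986 mL
Volume remaining = 118 − 52.41986 = 65.58014 mL
New rate:
Dose = 0.2 mcg/kg/hr × 101.1364 kg = 20.22727 mcg/hr
Rate = 20.22727 mcg/hr ÷ 5.161017 mcg/mL = 3.919242 mL/hr
Time remaining = 65.58014 mL ÷ 3.919242 mL/hr = 16.73287 hr

16.7 hours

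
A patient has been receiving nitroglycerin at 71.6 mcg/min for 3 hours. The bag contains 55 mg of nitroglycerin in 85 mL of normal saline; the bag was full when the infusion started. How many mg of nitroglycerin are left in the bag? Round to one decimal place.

42.1 mg

71.6 mcg/min × 60 min/hr = 4296 mcg/hr
Concentration = 55 mg ÷ 85 mL = 0.6470588 mg/mL = 647.0588 mcg/mL
Rate = 4296 mcg/hr ÷ 647.0588 mcg/mL = 6.639273 mL/hr
Volume infused = 6.639273 mL/hr × 3 hr = 19.91782 mL
Volume remaining = 85 − 19.91782 = 65.08218 mL
Drug remaining = 65.08218 mL × 647.0588 mcg/mL = 42112 mcg = 42.112 mg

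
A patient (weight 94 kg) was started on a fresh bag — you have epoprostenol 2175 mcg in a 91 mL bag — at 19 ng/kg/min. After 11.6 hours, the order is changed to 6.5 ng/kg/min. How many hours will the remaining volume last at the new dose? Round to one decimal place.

Initial rate:
Dose = 19 ng/kg/min × 94 kg = 1786 ng/min
1786 ng/min × 60 min/hr = 107160 ng/hr
Concentration = 2175 mcg ÷ 91 mL = 23.9011 mcg/mL = 23901.1 ng/mL
Rate = 107160 ng/hr ÷ 23901.1 ng/mL = 4.483476 mL/hr
Volume infused so far = 4.483476 mL/hr × 11.6 hr = 52.00832 mL
Volume remaining = 91 − 52.00832 = 38.99168 mL
New rate:
Dose = 6.5 ng/kg/min × 94 kg = 611 ng/min
611 ng/min × 60 min/hr = 36660 ng/hr
Rate = 36660 ng/hr ÷ 23901.1 ng/mL = 1.533821 mL/hr
Time remaining = 38.99168 mL ÷ 1.533821 mL/hr = 25.42128 hr

25.4 hours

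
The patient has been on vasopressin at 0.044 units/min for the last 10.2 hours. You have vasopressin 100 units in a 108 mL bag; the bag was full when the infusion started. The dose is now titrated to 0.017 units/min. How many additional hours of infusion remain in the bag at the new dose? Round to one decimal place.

71.6 hours

Initial rate:
0.044 units/min × 60 min/hr = 2.64 units/hr
Concentration = 100 units ÷ 108 mL = 0.9259259 units/mL
Rate = 2.64 units/hr ÷ 0.9259259 units/mL = 2.8512 mL/hr
Volume infused so far = 2.8512 mL/hr × 10.2 hr = 29.08224 mL
Volume remaining = 108 − 29.08224 = 78.91776 mL
New rate:
0.017 units/min × 60 min/hr = 1.02 units/hr
Rate = 1.02 units/hr ÷ 0.9259259 units/mL = 1.1016 mL/hr
Time remaining = 78.91776 mL ÷ 1.1016 mL/hr = 71.63922 hr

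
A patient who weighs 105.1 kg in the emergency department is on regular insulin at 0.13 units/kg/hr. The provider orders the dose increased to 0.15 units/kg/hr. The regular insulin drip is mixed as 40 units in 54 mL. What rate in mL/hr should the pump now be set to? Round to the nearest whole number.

21 mL/hr

Dose = 0.15 units/kg/hr × 105.1 kg = 15.765 units/hr
Concentration = 40 units ÷ 54 mL = 0.7407407 units/mL
Rate = 15.765 units/hr ÷ 0.7407407 units/mL = 21.28275 mL/hr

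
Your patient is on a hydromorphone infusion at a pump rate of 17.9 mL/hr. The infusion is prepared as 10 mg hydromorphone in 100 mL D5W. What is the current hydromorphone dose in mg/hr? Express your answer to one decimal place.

Concentration = 10 mg ÷ 100 mL = 0.1 mg/mL
Drug rate = 17.9 mL/hr × 0.1 mg/mL = 1.79 mg/hr

1.8 mg/hr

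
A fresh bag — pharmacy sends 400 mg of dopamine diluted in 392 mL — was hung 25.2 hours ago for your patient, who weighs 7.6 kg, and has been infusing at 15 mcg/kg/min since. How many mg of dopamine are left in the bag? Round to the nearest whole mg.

Dose = 15 mcg/kg/min × 7.6 kg = 114 mcg/min
114 mcg/min × 60 min/hr = 6840 mcg/hr
Concentration = 400 mg ÷ 392 mL = 1.020408 mg/mL = 1020.408 mcg/mL
Rate = 6840 mcg/hr ÷ 1020.408 mcg/mL = 6.7032 mL/hr
Volume infused = 6.7032 mL/hr × 25.2 hr = 168.9206 mL
Volume remaining = 392 − 168.9206 = 223.0794 mL
Drug remaining = 223.0794 mL × 1020.408 mcg/mL = 227632 mcg = 227.632 mg

228 mg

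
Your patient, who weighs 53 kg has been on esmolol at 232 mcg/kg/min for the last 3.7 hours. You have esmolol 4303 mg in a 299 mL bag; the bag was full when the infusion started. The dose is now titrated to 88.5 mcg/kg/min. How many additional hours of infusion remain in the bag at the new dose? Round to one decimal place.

Initial rate:
Dose = 232 mcg/kg/min × 53 kg = 12296 mcg/min
12296 mcg/min × 60 min/hr = 737760 mcg/hr
Concentration = 4303 mg ÷ 299 mL = 14.3913 mg/mL = 14391.3 mcg/mL
Rate = 737760 mcg/hr ÷ 14391.3 mcg/mL = 51.26429 mL/hr
Volume infused so far = 51.26429 mL/hr × 3.7 hr = 189.6779 mL
Volume remaining = 299 − 189.6779 = 109.3221 mL
New rate:
Dose = 88.5 mcg/kg/min × 53 kg = 4690.5 mcg/min
4690.5 mcg/min × 60 min/hr = 281430 mcg/hr
Rate = 281430 mcg/hr ÷ 14391.3 mcg/mL = 19.55556 mL/hr
Time remaining = 109.3221 mL ÷ 19.55556 mL/hr = 5.590335 hr

5.6 hours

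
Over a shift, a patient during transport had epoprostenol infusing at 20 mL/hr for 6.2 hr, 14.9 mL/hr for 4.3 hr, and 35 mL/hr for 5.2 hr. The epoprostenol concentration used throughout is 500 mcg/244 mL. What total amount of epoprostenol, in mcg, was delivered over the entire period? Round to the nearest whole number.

Concentration = 500 mcg ÷ 244 mL = 2.04918 mcg/mL
Stage 1: 20 mL/hr × 6.2 hr = 124 mL → 124 mL × 2.04918 mcg/mL = 254.0984 mcg
Stage 2: 14.9 mL/hr × 4.3 hr = 64.07 mL → 64.07 mL × 2.04918 mcg/mL = 131.291 mcg
Stage 3: 35 mL/hr × 5.2 hr = 182 mL → 182 mL × 2.04918 mcg/mL = 372.9508 mcg
Total = 254.0984 + 131.291 + 372.9508 = 758.3402 mcg

758 mcg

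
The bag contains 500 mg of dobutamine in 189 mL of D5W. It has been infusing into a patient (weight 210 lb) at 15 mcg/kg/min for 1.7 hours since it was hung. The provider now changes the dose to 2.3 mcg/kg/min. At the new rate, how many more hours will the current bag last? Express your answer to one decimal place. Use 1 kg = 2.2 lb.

26.9 hours

Initial rate:
Weight = 210 lb ÷ 2.2 lb/kg = 95.45455 kg
Dose = 15 mcg/kg/min × 95.45455 kg = 1431.818 mcg/min
1431.818 mcg/min × 60 min/hr = 85909.09 mcg/hr
Concentration = 500 mg ÷ 189 mL = 2.645503 mg/mL = 2645.503 mcg/mL
Rate = 85909.09 mcg/hr ÷ 2645.503 mcg/mL = 32.47364 mL/hr
Volume infused so far = 32.47364 mL/hr × 1.7 hr = 55.20518 mL
Volume remaining = 189 − 55.20518 = 133.7948 mL
New rate:
Dose = 2.3 mcg/kg/min × 95.45455 kg = 219.5455 mcg/min
219.5455 mcg/min × 60 min/hr = 13172.73 mcg/hr
Rate = 13172.73 mcg/hr ÷ 2645.503 mcg/mL = 4.979291 mL/hr
Time remaining = 133.7948 mL ÷ 4.979291 mL/hr = 26.87026 hr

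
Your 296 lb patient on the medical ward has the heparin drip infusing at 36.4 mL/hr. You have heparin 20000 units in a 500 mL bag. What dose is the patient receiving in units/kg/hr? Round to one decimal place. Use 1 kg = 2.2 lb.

Weight = 296 lb ÷ 2.2 lb/kg = 134.5455 kg
Concentration = 20000 units ÷ 500 mL = 40 units/mL
Drug rate = 36.4 mL/hr × 40 units/mL = 1456 units/hr
1456 units/hr ÷ 134.5455 kg = 10.82162 units/kg/hr

10.8 units/kg/hr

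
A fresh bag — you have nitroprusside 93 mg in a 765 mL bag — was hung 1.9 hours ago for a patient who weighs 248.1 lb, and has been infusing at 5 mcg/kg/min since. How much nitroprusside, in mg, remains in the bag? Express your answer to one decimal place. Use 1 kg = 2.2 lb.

Weight = 248.1 lb ÷ 2.2 lb/kg = 112.7727 kg
Dose = 5 mcg/kg/min × 112.7727 kg = 563.8636 mcg/min
563.8636 mcg/min × 60 min/hr = 33831.82 mcg/hr
Concentration = 93 mg ÷ 765 mL = 0.1215686 mg/mL = 121.5686 mcg/mL
Rate = 33831.82 mcg/hr ÷ 121.5686 mcg/mL = 278.294 mL/hr
Volume infused = 278.294 mL/hr × 1.9 hr = 528.7586 mL
Volume remaining = 765 − 528.7586 = 236.2414 mL
Drug remaining = 236.2414 mL × 121.5686 mcg/mL = 28719.55 mcg = 28.71955 mg

28.7 mg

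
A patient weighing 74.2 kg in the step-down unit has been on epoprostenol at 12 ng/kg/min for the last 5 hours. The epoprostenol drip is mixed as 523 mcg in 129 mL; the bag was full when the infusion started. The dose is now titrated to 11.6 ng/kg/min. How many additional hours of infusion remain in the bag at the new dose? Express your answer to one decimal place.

Initial rate:
Dose = 12 ng/kg/min × 74.2 kg = 890.4 ng/min
890.4 ng/min × 60 min/hr = 53424 ng/hr
Concentration = 523 mcg ÷ 129 mL = 4.054264 mcg/mL = 4054.264 ng/mL
Rate = 53424 ng/hr ÷ 4054.264 ng/mL = 13.17724 mL/hr
Volume infused so far = 13.17724 mL/hr × 5 hr = 65.8862 mL
Volume remaining = 129 − 65.8862 = 63.1138 mL
New rate:
Dose = 11.6 ng/kg/min × 74.2 kg = 860.72 ng/min
860.72 ng/min × 60 min/hr = 51643.2 ng/hr
Rate = 51643.2 ng/hr ÷ 4054.264 ng/mL = 12.738 mL/hr
Time remaining = 63.1138 mL ÷ 12.738 mL/hr = 4.954767 hr

5.0 hours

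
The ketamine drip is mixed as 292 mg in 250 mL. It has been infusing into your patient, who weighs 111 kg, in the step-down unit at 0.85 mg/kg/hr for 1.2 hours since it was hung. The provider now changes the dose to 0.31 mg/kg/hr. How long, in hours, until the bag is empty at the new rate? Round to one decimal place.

Initial rate:
Dose = 0.85 mg/kg/hr × 111 kg = 94.35 mg/hr
Concentration = 292 mg ÷ 250 mL = 1.168 mg/mL
Rate = 94.35 mg/hr ÷ 1.168 mg/mL = 80.77911 mL/hr
Volume infused so far = 80.77911 mL/hr × 1.2 hr = 96.93493 mL
Volume remaining = 250 − 96.93493 = 153.0651 mL
New rate:
Dose = 0.31 mg/kg/hr × 111 kg = 34.41 mg/hr
Rate = 34.41 mg/hr ÷ 1.168 mg/mL = 29.46062 mL/hr
Time remaining = 153.0651 mL ÷ 29.46062 mL/hr = 5.195583 hr

5.2 hours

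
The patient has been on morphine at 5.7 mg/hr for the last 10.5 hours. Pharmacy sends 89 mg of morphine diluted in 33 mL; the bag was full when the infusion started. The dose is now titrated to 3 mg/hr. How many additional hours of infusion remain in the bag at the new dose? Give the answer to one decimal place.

Initial rate:
Concentration = 89 mg ÷ 33 mL = 2.69697 mg/mL
Rate = 5.7 mg/hr ÷ 2.69697 mg/mL = 2.113483 mL/hr
Volume infused so far = 2.113483 mL/hr × 10.5 hr = 22.19157 mL
Volume remaining = 33 − 22.19157 = 10.80843 mL
New rate:
Rate = 3 mg/hr ÷ 2.69697 mg/mL = 1.11236 mL/hr
Time remaining = 10.80843 mL ÷ 1.11236 mL/hr = 9.716667 hr

9.7 hours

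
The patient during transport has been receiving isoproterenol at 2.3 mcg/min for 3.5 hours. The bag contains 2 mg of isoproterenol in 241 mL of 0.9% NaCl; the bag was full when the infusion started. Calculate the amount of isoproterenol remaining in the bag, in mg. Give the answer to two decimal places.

1.52 mg

2.3 mcg/min × 60 min/hr = 138 mcg/hr
Concentration = 2 mg ÷ 241 mL = 0.008298755 mg/mL = 8.298755 mcg/mL
Rate = 138 mcg/hr ÷ 8.298755 mcg/mL = 16.629 mL/hr
Volume infused = 16.629 mL/hr × 3.5 hr = 58.2015 mL
Volume remaining = 241 − 58.2015 = 182.7985 mL
Drug remaining = 182.7985 mL × 8.298755 mcg/mL = 1517 mcg = 1.517 mg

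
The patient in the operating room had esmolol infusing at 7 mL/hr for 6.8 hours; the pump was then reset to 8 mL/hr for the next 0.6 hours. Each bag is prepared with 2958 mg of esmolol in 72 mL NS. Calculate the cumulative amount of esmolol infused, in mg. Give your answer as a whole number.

2153 mg

Concentration = 2958 mg ÷ 72 mL = 41.08333 mg/mL
Stage 1: 7 mL/hr × 6.8 hr = 47.6 mL → 47.6 mL × 41.08333 mg/mL = 1955.567 mg
Stage 2: 8 mL/hr × 0.6 hr = 4.8 mL → 4.8 mL × 41.08333 mg/mL = 197.2 mg
Total = 1955.567 + 197.2 = 2152.767 mg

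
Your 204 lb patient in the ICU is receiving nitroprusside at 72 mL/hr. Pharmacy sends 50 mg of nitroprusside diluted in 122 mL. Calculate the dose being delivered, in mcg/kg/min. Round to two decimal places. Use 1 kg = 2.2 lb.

5.30 mcg/kg/min

Weight = 204 lb ÷ 2.2 lb/kg = 92.72727 kg
Concentration = 50 mg ÷ 122 mL = 0.4098361 mg/mL = 409.8361 mcg/mL
Drug rate = 72 mL/hr × 409.8361 mcg/mL = 29508.2 mcg/hr
29508.2 mcg/hr ÷ 60 min/hr = 491.8033 mcg/min
491.8033 mcg/min ÷ 92.72727 kg = 5.303761 mcg/kg/min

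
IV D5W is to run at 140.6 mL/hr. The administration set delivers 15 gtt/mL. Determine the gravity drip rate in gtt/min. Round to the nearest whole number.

140.6 mL/hr ÷ 60 min/hr = 2.343333 mL/min
2.343333 mL/min × 15 gtt/mL = 35.15 gtt/min

35 gtt/min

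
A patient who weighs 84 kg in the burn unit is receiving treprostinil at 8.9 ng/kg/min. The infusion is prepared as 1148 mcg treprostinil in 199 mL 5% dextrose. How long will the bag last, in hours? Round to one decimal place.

Dose = 8.9 ng/kg/min × 84 kg = 747.6 ng/min
747.6 ng/min × 60 min/hr = 44856 ng/hr
Concentration = 1148 mcg ÷ 199 mL = 5.768844 mcg/mL = 5768.844 ng/mL
Rate = 44856 ng/hr ÷ 5768.844 ng/mL = 7.775561 mL/hr
Duration = 199 mL ÷ 7.775561 mL/hr = 25.59301 hr

25.6 hours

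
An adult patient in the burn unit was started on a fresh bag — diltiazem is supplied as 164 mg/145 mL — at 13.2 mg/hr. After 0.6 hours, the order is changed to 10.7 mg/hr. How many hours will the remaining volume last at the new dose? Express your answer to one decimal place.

Initial rate:
Concentration = 164 mg ÷ 145 mL = 1.131034 mg/mL
Rate = 13.2 mg/hr ÷ 1.131034 mg/mL = 11.67073 mL/hr
Volume infused so far = 11.67073 mL/hr × 0.6 hr = 7.002439 mL
Volume remaining = 145 − 7.002439 = 137.9976 mL
New rate:
Rate = 10.7 mg/hr ÷ 1.131034 mg/mL = 9.460366 mL/hr
Time remaining = 137.9976 mL ÷ 9.460366 mL/hr = 14.58692 hr

14.6 hours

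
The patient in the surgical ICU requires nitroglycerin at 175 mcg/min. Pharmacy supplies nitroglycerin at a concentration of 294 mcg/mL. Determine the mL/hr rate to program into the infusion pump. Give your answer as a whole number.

36 mL/hr

175 mcg/min × 60 min/hr = 10500 mcg/hr
Rate = 10500 mcg/hr ÷ 294 mcg/mL = 35.71429 mL/hr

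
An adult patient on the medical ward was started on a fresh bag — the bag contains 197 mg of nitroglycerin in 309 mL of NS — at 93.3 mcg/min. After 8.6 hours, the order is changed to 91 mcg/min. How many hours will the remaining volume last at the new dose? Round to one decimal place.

Initial rate:
93.3 mcg/min × 60 min/hr = 5598 mcg/hr
Concentration = 197 mg ÷ 309 mL = 0.6375405 mg/mL = 637.5405 mcg/mL
Rate = 5598 mcg/hr ÷ 637.5405 mcg/mL = 8.780619 mL/hr
Volume infused so far = 8.780619 mL/hr × 8.6 hr = 75.51333 mL
Volume remaining = 309 − 75.51333 = 233.4867 mL
New rate:
91 mcg/min × 60 min/hr = 5460 mcg/hr
Rate = 5460 mcg/hr ÷ 637.5405 mcg/mL = 8.564162 mL/hr
Time remaining = 233.4867 mL ÷ 8.564162 mL/hr = 27.26322 hr

27.3 hours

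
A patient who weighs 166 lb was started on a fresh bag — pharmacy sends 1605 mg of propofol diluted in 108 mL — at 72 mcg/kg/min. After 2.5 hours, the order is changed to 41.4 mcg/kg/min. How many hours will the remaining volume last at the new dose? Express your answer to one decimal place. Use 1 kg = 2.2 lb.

Initial rate:
Weight = 166 lb ÷ 2.2 lb/kg = 75.45455 kg
Dose = 72 mcg/kg/min × 75.45455 kg = 5432.727 mcg/min
5432.727 mcg/min × 60 min/hr = 325963.6 mcg/hr
Concentration = 1605 mg ÷ 108 mL = 14.86111 mg/mL = 14861.11 mcg/mL
Rate = 325963.6 mcg/hr ÷ 14861.11 mcg/mL = 21.934 mL/hr
Volume infused so far = 21.934 mL/hr × 2.5 hr = 54.835 mL
Volume remaining = 108 − 54.835 = 53.165 mL
New rate:
Dose = 41.4 mcg/kg/min × 75.45455 kg = 3123.818 mcg/min
3123.818 mcg/min × 60 min/hr = 187429.1 mcg/hr
Rate = 187429.1 mcg/hr ÷ 14861.11 mcg/mL = 12.61205 mL/hr
Time remaining = 53.165 mL ÷ 12.61205 mL/hr = 4.215412 hr

4.2 hours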